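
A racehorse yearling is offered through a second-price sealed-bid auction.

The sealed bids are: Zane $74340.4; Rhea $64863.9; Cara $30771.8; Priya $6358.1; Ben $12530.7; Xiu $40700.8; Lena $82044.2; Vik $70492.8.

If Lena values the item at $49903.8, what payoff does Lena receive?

Highest bid: Lena at $82044.2, so Lena wins.
Second-highest bid: Zane at $74340.4 — that is the price the winner pays.
Lena's payoff = value − price = $49903.8 − $74340.4 = −$24436.6.

−$24436.6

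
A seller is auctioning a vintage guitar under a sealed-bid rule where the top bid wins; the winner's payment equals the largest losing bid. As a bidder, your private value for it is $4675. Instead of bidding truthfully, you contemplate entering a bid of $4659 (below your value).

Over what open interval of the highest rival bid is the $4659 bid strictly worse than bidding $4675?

($4659, $4675)

If the competing bid is below $4659, both bids win at the same price — no difference.
If it is above $4675, both bids lose — no difference.
If it lies strictly between $4659 and $4675, bidding your value wins at a price below your value (positive payoff) while bidding $4659 loses (payoff 0).
So the deviation strictly hurts on the open interval ($4659, $4675).
Truthful bidding weakly dominates here: raising your bid can only win items priced above your value, and lowering it can only forfeit items priced below.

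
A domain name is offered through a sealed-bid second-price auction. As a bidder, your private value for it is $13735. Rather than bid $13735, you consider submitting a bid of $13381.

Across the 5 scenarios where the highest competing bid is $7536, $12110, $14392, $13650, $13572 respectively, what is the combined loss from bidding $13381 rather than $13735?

The deviation costs you only when the competing bid falls strictly between $13381 and $13735; elsewhere both bids give the same outcome.
$7536: outcomes coincide → loss $0.
$12110: outcomes coincide → loss $0.
$14392: outcomes coincide → loss $0.
$13650: truthful payoff $85, deviation payoff $0 → loss $85.
$13572: truthful payoff $163, deviation payoff $0 → loss $163.
Total loss = $85 + $163 = $248.
In a second-price auction your bid sets only whether you win, not what you pay, so bidding your true value is weakly dominant.

$248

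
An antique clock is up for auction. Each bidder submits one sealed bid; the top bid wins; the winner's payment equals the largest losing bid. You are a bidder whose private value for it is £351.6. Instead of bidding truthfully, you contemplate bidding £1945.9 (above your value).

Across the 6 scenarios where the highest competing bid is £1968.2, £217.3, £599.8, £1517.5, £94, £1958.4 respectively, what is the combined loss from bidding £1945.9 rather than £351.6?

£1414.1

The deviation costs you only when the competing bid falls strictly between £351.6 and £1945.9; elsewhere both bids give the same outcome.
£1968.2: outcomes coincide → loss £0.
£217.3: outcomes coincide → loss £0.
£599.8: truthful payoff £0, deviation payoff −£248.2 → loss £248.2.
£1517.5: truthful payoff £0, deviation payoff −£1165.9 → loss £1165.9.
£94: outcomes coincide → loss £0.
£1958.4: outcomes coincide → loss £0.
Total loss = £248.2 + £1165.9 = £1414.1.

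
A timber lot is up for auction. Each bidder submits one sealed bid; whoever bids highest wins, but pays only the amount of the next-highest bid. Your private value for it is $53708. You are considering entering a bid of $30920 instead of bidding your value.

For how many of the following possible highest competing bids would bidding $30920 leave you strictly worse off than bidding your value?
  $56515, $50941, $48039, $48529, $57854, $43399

The deviation hurts exactly when the highest competing bid lies strictly between $30920 and $53708 — underbidding then forfeits a profitable win.
$56515: above both → same outcome either way.
$50941: inside the interval → strictly worse (loss $2767).
$48039: inside the interval → strictly worse (loss $5669).
$48529: inside the interval → strictly worse (loss $5179).
$57854: above both → same outcome either way.
$43399: inside the interval → strictly worse (loss $10309).
Count: 4.

4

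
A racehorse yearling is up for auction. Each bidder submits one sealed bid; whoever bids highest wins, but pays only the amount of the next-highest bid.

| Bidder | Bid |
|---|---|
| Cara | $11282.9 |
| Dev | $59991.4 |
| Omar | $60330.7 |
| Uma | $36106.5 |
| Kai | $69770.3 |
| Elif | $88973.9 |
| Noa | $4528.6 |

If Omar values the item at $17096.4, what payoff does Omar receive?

Highest bid: Elif at $88973.9, so Elif wins.
Second-highest bid: Kai at $69770.3 — that is the price the winner pays.
Omar did not win, so Omar pays nothing and receives nothing: payoff $0.

$0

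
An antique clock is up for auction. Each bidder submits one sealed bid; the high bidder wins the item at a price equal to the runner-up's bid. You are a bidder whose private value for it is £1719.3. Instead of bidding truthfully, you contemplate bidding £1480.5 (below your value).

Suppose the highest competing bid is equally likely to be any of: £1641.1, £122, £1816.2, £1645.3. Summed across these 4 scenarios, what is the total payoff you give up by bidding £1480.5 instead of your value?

The deviation costs you only when the competing bid falls strictly between £1480.5 and £1719.3; elsewhere both bids give the same outcome.
£1641.1: truthful payoff £78.2, deviation payoff £0 → loss £78.2.
£122: outcomes coincide → loss £0.
£1816.2: outcomes coincide → loss £0.
£1645.3: truthful payoff £74, deviation payoff £0 → loss £74.
Total loss = £78.2 + £74 = £152.2.
In a second-price auction your bid sets only whether you win, not what you pay, so bidding your true value is weakly dominant.

£152.2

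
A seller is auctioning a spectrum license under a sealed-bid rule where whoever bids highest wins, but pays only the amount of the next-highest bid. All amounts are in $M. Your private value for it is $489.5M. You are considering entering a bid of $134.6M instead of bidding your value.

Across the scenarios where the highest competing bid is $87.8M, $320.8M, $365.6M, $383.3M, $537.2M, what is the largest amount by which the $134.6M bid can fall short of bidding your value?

$87.8M: same outcome either way → loss $0M.
$320.8M: truthful gives $168.7M, deviation gives $0M → loss $168.7M.
$365.6M: truthful gives $123.9M, deviation gives $0M → loss $123.9M.
$383.3M: truthful gives $106.2M, deviation gives $0M → loss $106.2M.
$537.2M: same outcome either way → loss $0M.
Maximum loss: $168.7M.

$168.7M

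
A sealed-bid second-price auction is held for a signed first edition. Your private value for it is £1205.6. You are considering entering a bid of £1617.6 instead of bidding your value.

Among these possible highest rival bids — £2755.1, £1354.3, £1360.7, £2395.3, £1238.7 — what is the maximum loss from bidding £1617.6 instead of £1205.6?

£155.1

£2755.1: same outcome either way → loss £0.
£1354.3: truthful gives £0, deviation gives −£148.7 → loss £148.7.
£1360.7: truthful gives £0, deviation gives −£155.1 → loss £155.1.
£2395.3: same outcome either way → loss £0.
£1238.7: truthful gives £0, deviation gives −£33.1 → loss £33.1.
Maximum loss: £155.1.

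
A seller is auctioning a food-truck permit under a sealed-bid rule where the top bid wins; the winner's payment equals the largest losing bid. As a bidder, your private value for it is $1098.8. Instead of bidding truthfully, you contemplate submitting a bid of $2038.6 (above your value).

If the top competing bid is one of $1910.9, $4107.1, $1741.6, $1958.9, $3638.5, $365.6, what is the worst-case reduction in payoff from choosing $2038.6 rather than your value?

$1910.9: truthful gives $0, deviation gives −$812.1 → loss $812.1.
$4107.1: same outcome either way → loss $0.
$1741.6: truthful gives $0, deviation gives −$642.8 → loss $642.8.
$1958.9: truthful gives $0, deviation gives −$860.1 → loss $860.1.
$3638.5: same outcome either way → loss $0.
$365.6: same outcome either way → loss $0.
Maximum loss: $860.1.

$860.1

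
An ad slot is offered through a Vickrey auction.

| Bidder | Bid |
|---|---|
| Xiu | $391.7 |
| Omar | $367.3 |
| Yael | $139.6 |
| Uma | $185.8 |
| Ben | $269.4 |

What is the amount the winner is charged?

$367.3

Highest bid: Xiu at $391.7, so Xiu wins.
Second-highest bid: Omar at $367.3 — that is the price the winner pays.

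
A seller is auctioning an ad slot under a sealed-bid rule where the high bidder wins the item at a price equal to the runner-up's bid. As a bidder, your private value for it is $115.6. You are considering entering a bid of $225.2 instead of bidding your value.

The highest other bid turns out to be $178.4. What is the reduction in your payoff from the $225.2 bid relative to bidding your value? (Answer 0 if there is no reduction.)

$62.8

Bidding your value $115.6: you lose (since $115.6 < $178.4). Payoff $0.
Bidding $225.2: you win and pay $178.4. Payoff $115.6 − $178.4 = −$62.8.
The competing bid $178.4 lies between your value and your inflated bid, so overbidding wins an item priced above your value.
Loss from deviating = $0 − (−$62.8) = $62.8.
Truthful bidding weakly dominates here: raising your bid can only win items priced above your value, and lowering it can only forfeit items priced below.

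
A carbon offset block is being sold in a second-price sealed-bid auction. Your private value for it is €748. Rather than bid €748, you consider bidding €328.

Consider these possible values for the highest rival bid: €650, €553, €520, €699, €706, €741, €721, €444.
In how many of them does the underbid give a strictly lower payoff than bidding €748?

The deviation hurts exactly when the highest competing bid lies strictly between €328 and €748 — underbidding then forfeits a profitable win.
€650: inside the interval → strictly worse (loss €98).
€553: inside the interval → strictly worse (loss €195).
€520: inside the interval → strictly worse (loss €228).
€699: inside the interval → strictly worse (loss €49).
€706: inside the interval → strictly worse (loss €42).
€741: inside the interval → strictly worse (loss €7).
€721: inside the interval → strictly worse (loss €27).
€444: inside the interval → strictly worse (loss €304).
Count: 8.

8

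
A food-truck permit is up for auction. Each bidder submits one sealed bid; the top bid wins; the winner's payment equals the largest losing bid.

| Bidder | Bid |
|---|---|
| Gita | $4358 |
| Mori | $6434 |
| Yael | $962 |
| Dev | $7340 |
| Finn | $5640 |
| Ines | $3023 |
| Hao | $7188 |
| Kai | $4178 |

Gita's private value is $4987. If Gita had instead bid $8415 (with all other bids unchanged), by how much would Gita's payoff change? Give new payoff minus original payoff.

The highest bid among the other bidders is $7340; Gita's bid doesn't change that.
Original bid $4358: Gita is not highest (top rival bid is $7340); payoff $0.
Alternative bid $8415: Gita is highest, pays the top rival bid $7340; payoff $4987 − $7340 = −$2353.
Change in payoff = −$2353 − ($0) = −$2353.

−$2353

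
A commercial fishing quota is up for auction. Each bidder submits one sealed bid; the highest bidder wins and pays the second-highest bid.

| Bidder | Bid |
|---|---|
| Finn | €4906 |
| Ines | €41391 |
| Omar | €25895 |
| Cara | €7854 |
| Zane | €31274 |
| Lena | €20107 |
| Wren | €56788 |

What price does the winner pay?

€41391

Highest bid: Wren at €56788, so Wren wins.
Second-highest bid: Ines at €41391 — that is the price the winner pays.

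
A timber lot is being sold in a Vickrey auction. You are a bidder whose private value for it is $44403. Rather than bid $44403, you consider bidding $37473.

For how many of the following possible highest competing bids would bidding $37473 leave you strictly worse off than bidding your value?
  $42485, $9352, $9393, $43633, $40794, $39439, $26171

4

The deviation hurts exactly when the highest competing bid lies strictly between $37473 and $44403 — underbidding then forfeits a profitable win.
$42485: inside the interval → strictly worse (loss $1918).
$9352: below both → same outcome either way.
$9393: below both → same outcome either way.
$43633: inside the interval → strictly worse (loss $770).
$40794: inside the interval → strictly worse (loss $3609).
$39439: inside the interval → strictly worse (loss $4964).
$26171: below both → same outcome either way.
Count: 4.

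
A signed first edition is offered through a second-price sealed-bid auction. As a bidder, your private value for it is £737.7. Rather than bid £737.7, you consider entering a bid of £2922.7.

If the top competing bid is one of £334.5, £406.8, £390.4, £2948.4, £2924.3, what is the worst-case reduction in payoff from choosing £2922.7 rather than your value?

£0

£334.5: same outcome either way → loss £0.
£406.8: same outcome either way → loss £0.
£390.4: same outcome either way → loss £0.
£2948.4: same outcome either way → loss £0.
£2924.3: same outcome either way → loss £0.
Maximum loss: £0.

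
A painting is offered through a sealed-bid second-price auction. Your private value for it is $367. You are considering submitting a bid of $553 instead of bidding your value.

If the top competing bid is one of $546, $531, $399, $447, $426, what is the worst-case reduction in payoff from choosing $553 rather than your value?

$179

$546: truthful gives $0, deviation gives −$179 → loss $179.
$531: truthful gives $0, deviation gives −$164 → loss $164.
$399: truthful gives $0, deviation gives −$32 → loss $32.
$447: truthful gives $0, deviation gives −$80 → loss $80.
$426: truthful gives $0, deviation gives −$59 → loss $59.
Maximum loss: $179.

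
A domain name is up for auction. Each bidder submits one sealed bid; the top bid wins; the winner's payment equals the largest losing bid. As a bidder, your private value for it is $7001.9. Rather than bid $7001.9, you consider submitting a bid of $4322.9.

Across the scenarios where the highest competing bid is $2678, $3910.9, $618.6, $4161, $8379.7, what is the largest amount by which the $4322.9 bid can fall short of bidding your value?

$0

$2678: same outcome either way → loss $0.
$3910.9: same outcome either way → loss $0.
$618.6: same outcome either way → loss $0.
$4161: same outcome either way → loss $0.
$8379.7: same outcome either way → loss $0.
Maximum loss: $0.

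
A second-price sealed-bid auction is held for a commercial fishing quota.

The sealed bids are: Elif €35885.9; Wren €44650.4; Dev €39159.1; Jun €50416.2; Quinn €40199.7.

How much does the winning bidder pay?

Highest bid: Jun at €50416.2, so Jun wins.
Second-highest bid: Wren at €44650.4 — that is the price the winner pays.

€44650.4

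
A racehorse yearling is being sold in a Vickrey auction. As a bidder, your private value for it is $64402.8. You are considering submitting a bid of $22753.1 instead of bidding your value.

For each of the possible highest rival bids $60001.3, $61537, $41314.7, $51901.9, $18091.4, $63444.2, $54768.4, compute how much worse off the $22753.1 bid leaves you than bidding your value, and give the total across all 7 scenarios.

$53449.3

The deviation costs you only when the competing bid falls strictly between $22753.1 and $64402.8; elsewhere both bids give the same outcome.
$60001.3: truthful payoff $4401.5, deviation payoff $0 → loss $4401.5.
$61537: truthful payoff $2865.8, deviation payoff $0 → loss $2865.8.
$41314.7: truthful payoff $23088.1, deviation payoff $0 → loss $23088.1.
$51901.9: truthful payoff $12500.9, deviation payoff $0 → loss $12500.9.
$18091.4: outcomes coincide → loss $0.
$63444.2: truthful payoff $958.6, deviation payoff $0 → loss $958.6.
$54768.4: truthful payoff $9634.4, deviation payoff $0 → loss $9634.4.
Total loss = $4401.5 + $2865.8 + $23088.1 + $12500.9 + $958.6 + $9634.4 = $53449.3.
Because the price is fixed by the runner-up's bid, deviating from your value can only change a good outcome into a bad one — never the reverse.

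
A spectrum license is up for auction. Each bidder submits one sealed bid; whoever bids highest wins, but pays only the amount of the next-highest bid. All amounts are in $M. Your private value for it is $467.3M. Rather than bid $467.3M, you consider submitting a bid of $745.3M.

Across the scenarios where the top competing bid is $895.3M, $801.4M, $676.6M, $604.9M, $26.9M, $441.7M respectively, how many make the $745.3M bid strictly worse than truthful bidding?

The deviation hurts exactly when the highest competing bid lies strictly between $467.3M and $745.3M — overbidding then wins at a price above your value.
$895.3M: above both → same outcome either way.
$801.4M: above both → same outcome either way.
$676.6M: inside the interval → strictly worse (loss $209.3M).
$604.9M: inside the interval → strictly worse (loss $137.6M).
$26.9M: below both → same outcome either way.
$441.7M: below both → same outcome either way.
Count: 2.

2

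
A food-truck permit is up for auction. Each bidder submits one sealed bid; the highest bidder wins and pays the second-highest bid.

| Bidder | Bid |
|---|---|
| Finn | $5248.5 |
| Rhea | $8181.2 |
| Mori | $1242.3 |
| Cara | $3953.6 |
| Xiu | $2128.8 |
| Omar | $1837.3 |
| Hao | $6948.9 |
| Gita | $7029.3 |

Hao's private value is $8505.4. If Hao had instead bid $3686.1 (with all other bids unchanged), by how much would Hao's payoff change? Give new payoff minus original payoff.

The highest bid among the other bidders is $8181.2; Hao's bid doesn't change that.
Original bid $6948.9: Hao is not highest (top rival bid is $8181.2); payoff $0.
Alternative bid $3686.1: Hao is not highest (top rival bid is $8181.2); payoff $0.
Change in payoff = $0 − ($0) = $0.

$0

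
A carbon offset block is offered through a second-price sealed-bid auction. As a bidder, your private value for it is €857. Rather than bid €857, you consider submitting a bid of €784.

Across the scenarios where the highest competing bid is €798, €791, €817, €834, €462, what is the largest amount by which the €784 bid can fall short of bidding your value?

€798: truthful gives €59, deviation gives €0 → loss €59.
€791: truthful gives €66, deviation gives €0 → loss €66.
€817: truthful gives €40, deviation gives €0 → loss €40.
€834: truthful gives €23, deviation gives €0 → loss €23.
€462: same outcome either way → loss €0.
Maximum loss: €66.

€66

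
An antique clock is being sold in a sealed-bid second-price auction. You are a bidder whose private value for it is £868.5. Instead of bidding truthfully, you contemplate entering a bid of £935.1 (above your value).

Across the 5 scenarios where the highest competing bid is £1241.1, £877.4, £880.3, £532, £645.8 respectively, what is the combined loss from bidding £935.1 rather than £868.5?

£20.7

The deviation costs you only when the competing bid falls strictly between £868.5 and £935.1; elsewhere both bids give the same outcome.
£1241.1: outcomes coincide → loss £0.
£877.4: truthful payoff £0, deviation payoff −£8.9 → loss £8.9.
£880.3: truthful payoff £0, deviation payoff −£11.8 → loss £11.8.
£532: outcomes coincide → loss £0.
£645.8: outcomes coincide → loss £0.
Total loss = £8.9 + £11.8 = £20.7.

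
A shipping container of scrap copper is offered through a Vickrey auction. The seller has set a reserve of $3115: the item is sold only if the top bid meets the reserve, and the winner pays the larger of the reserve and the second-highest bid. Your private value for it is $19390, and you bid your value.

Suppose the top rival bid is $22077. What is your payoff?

$0

Your bid $19390 is below the highest competing bid $22077, so you lose. Payoff $0.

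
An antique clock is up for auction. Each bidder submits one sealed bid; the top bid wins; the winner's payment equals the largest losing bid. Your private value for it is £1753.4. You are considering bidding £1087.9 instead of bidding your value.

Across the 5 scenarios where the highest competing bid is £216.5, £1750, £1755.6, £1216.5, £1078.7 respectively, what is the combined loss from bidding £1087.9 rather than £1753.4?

£540.3

The deviation costs you only when the competing bid falls strictly between £1087.9 and £1753.4; elsewhere both bids give the same outcome.
£216.5: outcomes coincide → loss £0.
£1750: truthful payoff £3.4, deviation payoff £0 → loss £3.4.
£1755.6: outcomes coincide → loss £0.
£1216.5: truthful payoff £536.9, deviation payoff £0 → loss £536.9.
£1078.7: outcomes coincide → loss £0.
Total loss = £3.4 + £536.9 = £540.3.
Truthful bidding weakly dominates here: raising your bid can only win items priced above your value, and lowering it can only forfeit items priced below.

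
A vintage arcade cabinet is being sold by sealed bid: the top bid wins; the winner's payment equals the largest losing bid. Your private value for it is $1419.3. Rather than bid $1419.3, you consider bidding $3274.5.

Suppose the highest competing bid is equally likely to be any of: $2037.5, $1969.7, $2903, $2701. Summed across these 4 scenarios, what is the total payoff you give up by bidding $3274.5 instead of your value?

$3934

The deviation costs you only when the competing bid falls strictly between $1419.3 and $3274.5; elsewhere both bids give the same outcome.
$2037.5: truthful payoff $0, deviation payoff −$618.2 → loss $618.2.
$1969.7: truthful payoff $0, deviation payoff −$550.4 → loss $550.4.
$2903: truthful payoff $0, deviation payoff −$1483.7 → loss $1483.7.
$2701: truthful payoff $0, deviation payoff −$1281.7 → loss $1281.7.
Total loss = $618.2 + $550.4 + $1483.7 + $1281.7 = $3934.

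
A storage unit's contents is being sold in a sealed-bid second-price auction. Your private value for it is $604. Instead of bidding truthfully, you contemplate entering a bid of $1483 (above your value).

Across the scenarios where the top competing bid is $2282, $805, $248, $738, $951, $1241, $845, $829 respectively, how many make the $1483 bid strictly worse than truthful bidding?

6

The deviation hurts exactly when the highest competing bid lies strictly between $604 and $1483 — overbidding then wins at a price above your value.
$2282: above both → same outcome either way.
$805: inside the interval → strictly worse (loss $201).
$248: below both → same outcome either way.
$738: inside the interval → strictly worse (loss $134).
$951: inside the interval → strictly worse (loss $347).
$1241: inside the interval → strictly worse (loss $637).
$845: inside the interval → strictly worse (loss $241).
$829: inside the interval → strictly worse (loss $225).
Count: 6.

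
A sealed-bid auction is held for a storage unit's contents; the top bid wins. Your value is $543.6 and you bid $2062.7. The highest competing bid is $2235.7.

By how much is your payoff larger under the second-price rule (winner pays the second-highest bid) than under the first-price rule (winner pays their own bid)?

Your bid $2062.7 is below $2235.7, so you lose under either rule.
Payoff is $0 in both cases; difference = $0.

$0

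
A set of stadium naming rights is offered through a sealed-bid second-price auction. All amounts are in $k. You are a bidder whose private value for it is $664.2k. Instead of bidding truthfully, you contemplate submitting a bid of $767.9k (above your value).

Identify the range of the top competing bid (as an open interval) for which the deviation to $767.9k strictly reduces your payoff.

($664.2k, $767.9k)

If the competing bid is below $664.2k, both bids win at the same price — no difference.
If it is above $767.9k, both bids lose — no difference.
If it lies strictly between $664.2k and $767.9k, bidding your value loses (payoff 0) while bidding $767.9k wins at a price above your value (payoff negative).
So the deviation strictly hurts on the open interval ($664.2k, $767.9k).
In a second-price auction your bid sets only whether you win, not what you pay, so bidding your true value is weakly dominant.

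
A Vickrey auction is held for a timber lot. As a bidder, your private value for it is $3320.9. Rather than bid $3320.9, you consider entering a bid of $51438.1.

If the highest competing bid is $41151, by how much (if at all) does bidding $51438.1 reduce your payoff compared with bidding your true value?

Bidding your value $3320.9: you lose (since $3320.9 < $41151). Payoff $0.
Bidding $51438.1: you win and pay $41151. Payoff $3320.9 − $41151 = −$37830.1.
The competing bid $41151 lies between your value and your inflated bid, so overbidding wins an item priced above your value.
Loss from deviating = $0 − (−$37830.1) = $37830.1.

$37830.1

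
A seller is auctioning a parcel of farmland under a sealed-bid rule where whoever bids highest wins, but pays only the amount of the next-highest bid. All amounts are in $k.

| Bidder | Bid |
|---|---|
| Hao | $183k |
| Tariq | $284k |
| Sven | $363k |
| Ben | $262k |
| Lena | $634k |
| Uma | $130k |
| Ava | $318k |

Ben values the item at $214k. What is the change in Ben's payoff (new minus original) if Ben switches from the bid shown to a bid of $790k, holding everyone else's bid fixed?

−$420k

The highest bid among the other bidders is $634k; Ben's bid doesn't change that.
Original bid $262k: Ben is not highest (top rival bid is $634k); payoff $0k.
Alternative bid $790k: Ben is highest, pays the top rival bid $634k; payoff $214k − $634k = −$420k.
Change in payoff = −$420k − ($0k) = −$420k.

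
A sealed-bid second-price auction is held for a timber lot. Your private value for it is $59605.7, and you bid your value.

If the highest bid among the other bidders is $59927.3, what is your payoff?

$0

Your bid $59605.7 is below the highest competing bid $59927.3, so you lose.
A losing bidder pays nothing and receives nothing: payoff = $0.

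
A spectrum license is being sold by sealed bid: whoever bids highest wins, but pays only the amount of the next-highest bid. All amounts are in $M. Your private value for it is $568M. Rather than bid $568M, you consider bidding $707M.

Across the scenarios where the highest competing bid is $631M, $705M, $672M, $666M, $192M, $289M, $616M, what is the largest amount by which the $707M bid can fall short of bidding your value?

$137M

$631M: truthful gives $0M, deviation gives −$63M → loss $63M.
$705M: truthful gives $0M, deviation gives −$137M → loss $137M.
$672M: truthful gives $0M, deviation gives −$104M → loss $104M.
$666M: truthful gives $0M, deviation gives −$98M → loss $98M.
$192M: same outcome either way → loss $0M.
$289M: same outcome either way → loss $0M.
$616M: truthful gives $0M, deviation gives −$48M → loss $48M.
Maximum loss: $137M.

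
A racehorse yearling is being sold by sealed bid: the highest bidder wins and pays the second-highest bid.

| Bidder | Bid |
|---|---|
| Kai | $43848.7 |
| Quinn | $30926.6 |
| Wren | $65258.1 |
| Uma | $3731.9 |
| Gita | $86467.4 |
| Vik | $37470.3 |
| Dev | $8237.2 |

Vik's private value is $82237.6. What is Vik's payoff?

Highest bid: Gita at $86467.4, so Gita wins.
Second-highest bid: Wren at $65258.1 — that is the price the winner pays.
Vik did not win, so Vik pays nothing and receives nothing: payoff $0.

$0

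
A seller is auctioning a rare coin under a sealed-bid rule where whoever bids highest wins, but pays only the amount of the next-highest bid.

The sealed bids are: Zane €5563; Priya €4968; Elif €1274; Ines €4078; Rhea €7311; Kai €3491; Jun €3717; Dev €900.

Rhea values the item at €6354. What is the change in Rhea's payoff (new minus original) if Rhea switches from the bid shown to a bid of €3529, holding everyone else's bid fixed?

−€791

The highest bid among the other bidders is €5563; Rhea's bid doesn't change that.
Original bid €7311: Rhea is highest, pays the top rival bid €5563; payoff €6354 − €5563 = €791.
Alternative bid €3529: Rhea is not highest (top rival bid is €5563); payoff €0.
Change in payoff = €0 − (€791) = −€791.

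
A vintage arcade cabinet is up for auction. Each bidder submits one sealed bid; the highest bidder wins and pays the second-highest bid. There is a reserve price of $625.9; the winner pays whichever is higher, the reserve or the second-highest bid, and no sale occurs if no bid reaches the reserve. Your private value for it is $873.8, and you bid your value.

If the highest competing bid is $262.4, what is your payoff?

Your bid $873.8 is the highest and exceeds the reserve.
Price = max(second-highest bid, reserve) = max($262.4, $625.9) = $625.9.
Payoff = $873.8 − $625.9 = $247.9.

$247.9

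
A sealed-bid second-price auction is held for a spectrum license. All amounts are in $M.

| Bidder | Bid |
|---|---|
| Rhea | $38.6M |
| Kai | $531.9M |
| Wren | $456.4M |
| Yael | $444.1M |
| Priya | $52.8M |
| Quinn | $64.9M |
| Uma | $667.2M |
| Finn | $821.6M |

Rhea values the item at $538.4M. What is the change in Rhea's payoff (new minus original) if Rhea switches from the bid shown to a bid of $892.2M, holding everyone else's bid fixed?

−$283.2M

The highest bid among the other bidders is $821.6M; Rhea's bid doesn't change that.
Original bid $38.6M: Rhea is not highest (top rival bid is $821.6M); payoff $0M.
Alternative bid $892.2M: Rhea is highest, pays the top rival bid $821.6M; payoff $538.4M − $821.6M = −$283.2M.
Change in payoff = −$283.2M − ($0M) = −$283.2M.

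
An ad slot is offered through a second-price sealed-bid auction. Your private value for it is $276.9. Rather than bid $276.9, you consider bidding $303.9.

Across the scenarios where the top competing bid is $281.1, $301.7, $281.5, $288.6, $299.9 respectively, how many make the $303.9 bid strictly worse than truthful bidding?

5

The deviation hurts exactly when the highest competing bid lies strictly between $276.9 and $303.9 — overbidding then wins at a price above your value.
$281.1: inside the interval → strictly worse (loss $4.2).
$301.7: inside the interval → strictly worse (loss $24.8).
$281.5: inside the interval → strictly worse (loss $4.6).
$288.6: inside the interval → strictly worse (loss $11.7).
$299.9: inside the interval → strictly worse (loss $23).
Count: 5.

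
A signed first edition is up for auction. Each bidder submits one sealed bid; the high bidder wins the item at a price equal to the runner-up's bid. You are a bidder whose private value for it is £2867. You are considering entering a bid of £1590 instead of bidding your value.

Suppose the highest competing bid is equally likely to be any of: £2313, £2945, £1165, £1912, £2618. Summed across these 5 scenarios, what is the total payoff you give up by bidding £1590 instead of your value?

£1758

The deviation costs you only when the competing bid falls strictly between £1590 and £2867; elsewhere both bids give the same outcome.
£2313: truthful payoff £554, deviation payoff £0 → loss £554.
£2945: outcomes coincide → loss £0.
£1165: outcomes coincide → loss £0.
£1912: truthful payoff £955, deviation payoff £0 → loss £955.
£2618: truthful payoff £249, deviation payoff £0 → loss £249.
Total loss = £554 + £955 + £249 = £1758.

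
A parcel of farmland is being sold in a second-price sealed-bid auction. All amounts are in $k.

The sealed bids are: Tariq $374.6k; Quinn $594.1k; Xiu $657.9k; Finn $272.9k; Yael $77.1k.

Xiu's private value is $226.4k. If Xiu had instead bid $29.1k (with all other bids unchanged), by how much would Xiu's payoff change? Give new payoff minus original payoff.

The highest bid among the other bidders is $594.1k; Xiu's bid doesn't change that.
Original bid $657.9k: Xiu is highest, pays the top rival bid $594.1k; payoff $226.4k − $594.1k = −$367.7k.
Alternative bid $29.1k: Xiu is not highest (top rival bid is $594.1k); payoff $0k.
Change in payoff = $0k − (−$367.7k) = $367.7k.

$367.7k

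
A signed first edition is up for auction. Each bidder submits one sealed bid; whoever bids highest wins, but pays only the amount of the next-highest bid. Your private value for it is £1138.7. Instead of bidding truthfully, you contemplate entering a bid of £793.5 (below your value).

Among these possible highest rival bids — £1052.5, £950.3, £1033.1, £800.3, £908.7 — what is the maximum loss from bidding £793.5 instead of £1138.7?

£338.4

£1052.5: truthful gives £86.2, deviation gives £0 → loss £86.2.
£950.3: truthful gives £188.4, deviation gives £0 → loss £188.4.
£1033.1: truthful gives £105.6, deviation gives £0 → loss £105.6.
£800.3: truthful gives £338.4, deviation gives £0 → loss £338.4.
£908.7: truthful gives £230, deviation gives £0 → loss £230.
Maximum loss: £338.4.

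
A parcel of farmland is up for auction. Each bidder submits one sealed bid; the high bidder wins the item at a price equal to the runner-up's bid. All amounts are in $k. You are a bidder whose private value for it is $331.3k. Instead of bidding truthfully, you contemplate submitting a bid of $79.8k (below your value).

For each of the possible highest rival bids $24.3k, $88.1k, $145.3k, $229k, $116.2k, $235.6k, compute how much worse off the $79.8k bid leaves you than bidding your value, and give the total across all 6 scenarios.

$842.3k

The deviation costs you only when the competing bid falls strictly between $79.8k and $331.3k; elsewhere both bids give the same outcome.
$24.3k: outcomes coincide → loss $0k.
$88.1k: truthful payoff $243.2k, deviation payoff $0k → loss $243.2k.
$145.3k: truthful payoff $186k, deviation payoff $0k → loss $186k.
$229k: truthful payoff $102.3k, deviation payoff $0k → loss $102.3k.
$116.2k: truthful payoff $215.1k, deviation payoff $0k → loss $215.1k.
$235.6k: truthful payoff $95.7k, deviation payoff $0k → loss $95.7k.
Total loss = $243.2k + $186k + $102.3k + $215.1k + $95.7k = $842.3k.
Because the price is fixed by the runner-up's bid, deviating from your value can only change a good outcome into a bad one — never the reverse.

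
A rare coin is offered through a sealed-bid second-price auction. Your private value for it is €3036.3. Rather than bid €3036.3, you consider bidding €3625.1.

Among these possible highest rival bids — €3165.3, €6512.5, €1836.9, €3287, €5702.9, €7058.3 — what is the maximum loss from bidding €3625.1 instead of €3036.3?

€250.7

€3165.3: truthful gives €0, deviation gives −€129 → loss €129.
€6512.5: same outcome either way → loss €0.
€1836.9: same outcome either way → loss €0.
€3287: truthful gives €0, deviation gives −€250.7 → loss €250.7.
€5702.9: same outcome either way → loss €0.
€7058.3: same outcome either way → loss €0.
Maximum loss: €250.7.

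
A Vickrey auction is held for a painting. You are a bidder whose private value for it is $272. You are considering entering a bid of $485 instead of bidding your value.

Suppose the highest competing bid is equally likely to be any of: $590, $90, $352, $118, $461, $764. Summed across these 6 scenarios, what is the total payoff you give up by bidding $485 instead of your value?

The deviation costs you only when the competing bid falls strictly between $272 and $485; elsewhere both bids give the same outcome.
$590: outcomes coincide → loss $0.
$90: outcomes coincide → loss $0.
$352: truthful payoff $0, deviation payoff −$80 → loss $80.
$118: outcomes coincide → loss $0.
$461: truthful payoff $0, deviation payoff −$189 → loss $189.
$764: outcomes coincide → loss $0.
Total loss = $80 + $189 = $269.

$269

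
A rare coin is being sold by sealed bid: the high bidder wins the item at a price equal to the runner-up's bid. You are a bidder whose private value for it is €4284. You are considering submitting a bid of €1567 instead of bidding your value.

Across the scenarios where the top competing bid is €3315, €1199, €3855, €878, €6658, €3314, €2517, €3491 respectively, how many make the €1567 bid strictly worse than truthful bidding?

The deviation hurts exactly when the highest competing bid lies strictly between €1567 and €4284 — underbidding then forfeits a profitable win.
€3315: inside the interval → strictly worse (loss €969).
€1199: below both → same outcome either way.
€3855: inside the interval → strictly worse (loss €429).
€878: below both → same outcome either way.
€6658: above both → same outcome either way.
€3314: inside the interval → strictly worse (loss €970).
€2517: inside the interval → strictly worse (loss €1767).
€3491: inside the interval → strictly worse (loss €793).
Count: 5.

5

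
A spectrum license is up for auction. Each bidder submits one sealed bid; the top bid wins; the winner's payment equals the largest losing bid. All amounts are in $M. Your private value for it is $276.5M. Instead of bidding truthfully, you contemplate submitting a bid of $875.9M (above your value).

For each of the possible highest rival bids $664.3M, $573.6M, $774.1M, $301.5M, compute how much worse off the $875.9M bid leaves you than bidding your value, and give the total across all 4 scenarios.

The deviation costs you only when the competing bid falls strictly between $276.5M and $875.9M; elsewhere both bids give the same outcome.
$664.3M: truthful payoff $0M, deviation payoff −$387.8M → loss $387.8M.
$573.6M: truthful payoff $0M, deviation payoff −$297.1M → loss $297.1M.
$774.1M: truthful payoff $0M, deviation payoff −$497.6M → loss $497.6M.
$301.5M: truthful payoff $0M, deviation payoff −$25M → loss $25M.
Total loss = $387.8M + $297.1M + $497.6M + $25M = $1207.5M.

$1207.5M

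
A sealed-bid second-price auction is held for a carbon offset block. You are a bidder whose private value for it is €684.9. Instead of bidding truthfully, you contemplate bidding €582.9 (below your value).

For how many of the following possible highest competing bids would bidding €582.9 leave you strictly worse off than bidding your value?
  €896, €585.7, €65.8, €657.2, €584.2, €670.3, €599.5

5

The deviation hurts exactly when the highest competing bid lies strictly between €582.9 and €684.9 — underbidding then forfeits a profitable win.
€896: above both → same outcome either way.
€585.7: inside the interval → strictly worse (loss €99.2).
€65.8: below both → same outcome either way.
€657.2: inside the interval → strictly worse (loss €27.7).
€584.2: inside the interval → strictly worse (loss €100.7).
€670.3: inside the interval → strictly worse (loss €14.6).
€599.5: inside the interval → strictly worse (loss €85.4).
Count: 5.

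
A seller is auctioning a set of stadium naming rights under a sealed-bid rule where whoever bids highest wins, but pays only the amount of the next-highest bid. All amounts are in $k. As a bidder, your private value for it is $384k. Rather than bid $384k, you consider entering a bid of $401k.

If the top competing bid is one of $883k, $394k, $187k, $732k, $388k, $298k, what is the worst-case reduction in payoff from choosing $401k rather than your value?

$10k

$883k: same outcome either way → loss $0k.
$394k: truthful gives $0k, deviation gives −$10k → loss $10k.
$187k: same outcome either way → loss $0k.
$732k: same outcome either way → loss $0k.
$388k: truthful gives $0k, deviation gives −$4k → loss $4k.
$298k: same outcome either way → loss $0k.
Maximum loss: $10k.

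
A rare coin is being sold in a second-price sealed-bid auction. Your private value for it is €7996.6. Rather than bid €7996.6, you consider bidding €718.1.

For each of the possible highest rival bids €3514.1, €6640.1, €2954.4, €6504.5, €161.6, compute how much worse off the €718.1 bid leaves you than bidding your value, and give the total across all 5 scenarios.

The deviation costs you only when the competing bid falls strictly between €718.1 and €7996.6; elsewhere both bids give the same outcome.
€3514.1: truthful payoff €4482.5, deviation payoff €0 → loss €4482.5.
€6640.1: truthful payoff €1356.5, deviation payoff €0 → loss €1356.5.
€2954.4: truthful payoff €5042.2, deviation payoff €0 → loss €5042.2.
€6504.5: truthful payoff €1492.1, deviation payoff €0 → loss €1492.1.
€161.6: outcomes coincide → loss €0.
Total loss = €4482.5 + €1356.5 + €5042.2 + €1492.1 = €12373.3.
Because the price is fixed by the runner-up's bid, deviating from your value can only change a good outcome into a bad one — never the reverse.

€12373.3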